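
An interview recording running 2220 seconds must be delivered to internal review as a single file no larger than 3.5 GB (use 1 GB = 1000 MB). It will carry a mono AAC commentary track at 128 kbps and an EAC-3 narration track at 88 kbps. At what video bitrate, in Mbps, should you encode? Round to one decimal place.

12.4 Mbps

Budget: 3.5 GB = 28000.0 Mb.
Total bitrate budget: 28000.0 Mb / 2220 s = 12.613 Mbps.
Audio total: 128 + 88 = 216 kbps = 0.216 Mbps.
Video: 12.613 − 0.216 = 12.397 Mbps.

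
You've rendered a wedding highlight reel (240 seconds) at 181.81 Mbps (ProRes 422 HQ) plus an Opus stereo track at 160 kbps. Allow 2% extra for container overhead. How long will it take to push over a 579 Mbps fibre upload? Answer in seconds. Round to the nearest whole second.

77 seconds

Audio: 160 kbps = 0.160 Mbps.
Total bitrate: 181.970 Mbps.
File: 181.970 Mbps × 240 s = 43672.8 Mb.
With 2% container overhead: ×1.02. → 44546.3 Mb.
At 579 Mbps: 44546.3 / 579 = 76.9 s ≈ 76.9 seconds.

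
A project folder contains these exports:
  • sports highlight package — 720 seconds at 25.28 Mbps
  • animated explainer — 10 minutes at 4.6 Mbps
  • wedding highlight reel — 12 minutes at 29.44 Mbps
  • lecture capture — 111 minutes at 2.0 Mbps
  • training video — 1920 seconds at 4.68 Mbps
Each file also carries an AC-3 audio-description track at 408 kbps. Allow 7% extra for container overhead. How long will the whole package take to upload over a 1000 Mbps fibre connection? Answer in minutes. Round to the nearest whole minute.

1 minutes

Audio: 408 kbps = 0.408 Mbps.
sports highlight package: 25.688 Mbps × 720 s × 1.07 = 19790.0 Mb
animated explainer: 5.008 Mbps × 600 s × 1.07 = 3215.1 Mb
wedding highlight reel: 29.848 Mbps × 720 s × 1.07 = 22994.9 Mb
lecture capture: 2.408 Mbps × 6660 s × 1.07 = 17159.9 Mb
training video: 5.088 Mbps × 1920 s × 1.07 = 10452.8 Mb
Total: 73612.7 Mb = 9201.6 MB.
At 1000 Mbps: 73612.7 / 1000 = 74 s ≈ 1.23 minutes.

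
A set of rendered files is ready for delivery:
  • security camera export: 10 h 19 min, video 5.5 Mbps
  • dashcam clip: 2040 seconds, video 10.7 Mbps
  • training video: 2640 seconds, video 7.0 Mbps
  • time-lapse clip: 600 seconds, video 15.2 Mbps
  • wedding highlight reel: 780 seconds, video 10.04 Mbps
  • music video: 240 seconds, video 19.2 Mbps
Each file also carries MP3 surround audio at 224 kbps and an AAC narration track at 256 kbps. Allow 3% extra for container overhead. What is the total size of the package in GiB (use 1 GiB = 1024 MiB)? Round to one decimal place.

34.4 GiB

Audio total: 224 + 256 = 480 kbps = 0.480 Mbps.
security camera export: 5.980 Mbps × 37140 s × 1.03 = 228760.1 Mb
dashcam clip: 11.180 Mbps × 2040 s × 1.03 = 23491.4 Mb
training video: 7.480 Mbps × 2640 s × 1.03 = 20339.6 Mb
time-lapse clip: 15.680 Mbps × 600 s × 1.03 = 9690.2 Mb
wedding highlight reel: 10.520 Mbps × 780 s × 1.03 = 8451.8 Mb
music video: 19.680 Mbps × 240 s × 1.03 = 4864.9 Mb
Total: 295598.1 Mb = 36949.8 MB.
= 34.41 GiB.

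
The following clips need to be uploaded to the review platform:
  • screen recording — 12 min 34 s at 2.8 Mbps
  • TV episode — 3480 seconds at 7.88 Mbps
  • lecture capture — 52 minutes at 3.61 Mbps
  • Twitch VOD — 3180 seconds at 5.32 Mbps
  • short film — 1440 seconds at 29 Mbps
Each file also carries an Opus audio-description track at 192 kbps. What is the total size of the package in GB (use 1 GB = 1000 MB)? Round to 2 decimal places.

12.72 GB

Audio: 192 kbps = 0.192 Mbps.
screen recording: 2.992 Mbps × 754 s = 2256.0 Mb
TV episode: 8.072 Mbps × 3480 s = 28090.6 Mb
lecture capture: 3.802 Mbps × 3120 s = 11862.2 Mb
Twitch VOD: 5.512 Mbps × 3180 s = 17528.2 Mb
short film: 29.192 Mbps × 1440 s = 42036.5 Mb
Total: 101773.4 Mb = 12721.7 MB.
= 12.72 GB.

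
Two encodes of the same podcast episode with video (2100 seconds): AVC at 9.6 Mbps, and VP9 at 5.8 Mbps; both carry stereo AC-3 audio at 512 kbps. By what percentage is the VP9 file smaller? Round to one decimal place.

37.6%

Audio: 512 kbps = 0.512 Mbps.
AVC: 10.112 Mbps × 2100 s = 21235.2 Mb = 2.472 GiB.
VP9: 6.312 Mbps × 2100 s = 13255.2 Mb = 1.543 GiB.
Reduction: (1 − 1.543/2.472) × 100 = 37.58%.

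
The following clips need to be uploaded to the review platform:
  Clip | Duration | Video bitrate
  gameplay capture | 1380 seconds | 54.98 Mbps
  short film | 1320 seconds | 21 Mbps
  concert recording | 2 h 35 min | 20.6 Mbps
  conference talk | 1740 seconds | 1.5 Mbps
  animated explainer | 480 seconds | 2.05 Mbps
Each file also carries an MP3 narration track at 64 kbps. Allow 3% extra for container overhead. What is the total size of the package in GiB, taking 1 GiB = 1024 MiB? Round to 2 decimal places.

35.93 GiB

Audio: 64 kbps = 0.064 Mbps.
gameplay capture: 55.044 Mbps × 1380 s × 1.03 = 78239.5 Mb
short film: 21.064 Mbps × 1320 s × 1.03 = 28638.6 Mb
concert recording: 20.664 Mbps × 9300 s × 1.03 = 197940.5 Mb
conference talk: 1.564 Mbps × 1740 s × 1.03 = 2803.0 Mb
animated explainer: 2.114 Mbps × 480 s × 1.03 = 1045.2 Mb
Total: 308666.8 Mb = 38583.3 MB.
= 35.93 GiB.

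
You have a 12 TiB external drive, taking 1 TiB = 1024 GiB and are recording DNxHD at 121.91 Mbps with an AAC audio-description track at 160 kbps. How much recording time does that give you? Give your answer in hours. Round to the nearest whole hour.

240 hours

Audio: 160 kbps = 0.160 Mbps.
Total bitrate: 121.91 + 0.160 = 122.070 Mbps.
Capacity: 12 TiB = 105,553,116 Mb.
Recording time: 105,553,116 / 122.070 = 864,693 s ≈ 240 hours.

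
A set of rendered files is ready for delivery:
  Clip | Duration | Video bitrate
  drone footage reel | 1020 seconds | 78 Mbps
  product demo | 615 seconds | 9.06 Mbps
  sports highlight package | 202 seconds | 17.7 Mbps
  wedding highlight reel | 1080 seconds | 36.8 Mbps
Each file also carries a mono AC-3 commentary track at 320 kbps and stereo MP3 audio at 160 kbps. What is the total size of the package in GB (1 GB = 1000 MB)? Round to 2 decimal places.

Audio total: 320 + 160 = 480 kbps = 0.480 Mbps.
drone footage reel: 78.480 Mbps × 1020 s = 80049.6 Mb
product demo: 9.540 Mbps × 615 s = 5867.1 Mb
sports highlight package: 18.180 Mbps × 202 s = 3672.4 Mb
wedding highlight reel: 37.280 Mbps × 1080 s = 40262.4 Mb
Total: 129851.5 Mb = 16231.4 MB.
= 16.23 GB.

16.23 GB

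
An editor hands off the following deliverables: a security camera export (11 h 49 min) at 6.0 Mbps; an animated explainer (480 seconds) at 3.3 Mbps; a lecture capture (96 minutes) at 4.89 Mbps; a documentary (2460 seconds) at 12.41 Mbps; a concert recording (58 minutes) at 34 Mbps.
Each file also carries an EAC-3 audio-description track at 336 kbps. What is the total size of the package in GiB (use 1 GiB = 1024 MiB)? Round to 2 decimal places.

Audio: 336 kbps = 0.336 Mbps.
security camera export: 6.336 Mbps × 42540 s = 269533.4 Mb
animated explainer: 3.636 Mbps × 480 s = 1745.3 Mb
lecture capture: 5.226 Mbps × 5760 s = 30101.8 Mb
documentary: 12.746 Mbps × 2460 s = 31355.2 Mb
concert recording: 34.336 Mbps × 3480 s = 119489.3 Mb
Total: 452224.9 Mb = 56528.1 MB.
= 52.65 GiB.

52.65 GiB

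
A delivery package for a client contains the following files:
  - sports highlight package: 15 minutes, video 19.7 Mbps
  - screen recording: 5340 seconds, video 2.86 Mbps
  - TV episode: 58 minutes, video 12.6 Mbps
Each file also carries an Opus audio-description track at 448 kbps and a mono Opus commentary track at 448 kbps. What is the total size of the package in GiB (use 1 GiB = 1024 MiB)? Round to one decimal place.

Audio total: 448 + 448 = 896 kbps = 0.896 Mbps.
sports highlight package: 20.596 Mbps × 900 s = 18536.4 Mb
screen recording: 3.756 Mbps × 5340 s = 20057.0 Mb
TV episode: 13.496 Mbps × 3480 s = 46966.1 Mb
Total: 85559.5 Mb = 10694.9 MB.
= 9.960 GiB.

10.0 GiB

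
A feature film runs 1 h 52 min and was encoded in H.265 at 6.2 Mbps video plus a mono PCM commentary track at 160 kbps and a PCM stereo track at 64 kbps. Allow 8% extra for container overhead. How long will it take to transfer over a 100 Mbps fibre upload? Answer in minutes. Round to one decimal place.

1 h 52 min = 112 min = 6720 s
Audio total: 160 + 64 = 224 kbps = 0.224 Mbps.
Total bitrate: 6.424 Mbps.
File: 6.424 Mbps × 6720 s = 43169.3 Mb.
With 8% container overhead: ×1.08. → 46622.8 Mb.
At 100 Mbps: 46622.8 / 100 = 466.2 s ≈ 7.77 minutes.

7.8 minutes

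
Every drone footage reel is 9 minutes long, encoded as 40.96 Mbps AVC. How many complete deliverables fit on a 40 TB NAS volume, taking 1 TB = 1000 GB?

9 min = 540 s
Per item: 40.960 Mbps × 540 s = 22,118 Mb = 2,765 MB.
Capacity: 40 TB = 320,000,000 Mb; 14467.59 items → 14467 complete.

14467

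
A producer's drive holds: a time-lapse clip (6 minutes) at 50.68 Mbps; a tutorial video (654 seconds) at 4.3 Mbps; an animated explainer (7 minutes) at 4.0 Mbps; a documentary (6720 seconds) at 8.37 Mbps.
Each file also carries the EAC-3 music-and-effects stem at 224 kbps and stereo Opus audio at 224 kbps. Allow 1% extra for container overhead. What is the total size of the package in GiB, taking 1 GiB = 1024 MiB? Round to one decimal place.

9.7 GiB

Audio total: 224 + 224 = 448 kbps = 0.448 Mbps.
time-lapse clip: 51.128 Mbps × 360 s × 1.01 = 18590.1 Mb
tutorial video: 4.748 Mbps × 654 s × 1.01 = 3136.2 Mb
animated explainer: 4.448 Mbps × 420 s × 1.01 = 1886.8 Mb
documentary: 8.818 Mbps × 6720 s × 1.01 = 59849.5 Mb
Total: 83462.8 Mb = 10432.8 MB.
= 9.716 GiB.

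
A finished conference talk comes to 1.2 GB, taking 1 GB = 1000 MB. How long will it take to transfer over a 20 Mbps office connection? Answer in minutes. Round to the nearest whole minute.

8 minutes

File: 1.2 GB = 9600.0 Mb.
At 20 Mbps: 9600.0 / 20 = 480.0 s ≈ 8 minutes.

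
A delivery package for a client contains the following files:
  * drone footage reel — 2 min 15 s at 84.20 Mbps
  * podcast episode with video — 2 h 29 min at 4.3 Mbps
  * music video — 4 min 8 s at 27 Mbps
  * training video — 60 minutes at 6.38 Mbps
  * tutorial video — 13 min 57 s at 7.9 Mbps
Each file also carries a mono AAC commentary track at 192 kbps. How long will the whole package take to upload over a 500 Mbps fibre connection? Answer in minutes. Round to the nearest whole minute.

Audio: 192 kbps = 0.192 Mbps.
drone footage reel: 84.392 Mbps × 135 s = 11392.9 Mb
podcast episode with video: 4.492 Mbps × 8940 s = 40158.5 Mb
music video: 27.192 Mbps × 248 s = 6743.6 Mb
training video: 6.572 Mbps × 3600 s = 23659.2 Mb
tutorial video: 8.092 Mbps × 837 s = 6773.0 Mb
Total: 88727.2 Mb = 11090.9 MB.
At 500 Mbps: 88727.2 / 500 = 177 s ≈ 2.96 minutes.

3 minutes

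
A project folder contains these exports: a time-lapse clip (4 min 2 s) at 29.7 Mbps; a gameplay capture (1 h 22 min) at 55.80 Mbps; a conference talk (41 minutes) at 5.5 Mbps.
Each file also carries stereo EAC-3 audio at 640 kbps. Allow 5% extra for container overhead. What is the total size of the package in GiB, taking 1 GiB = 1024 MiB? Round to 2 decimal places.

36.69 GiB

Audio: 640 kbps = 0.640 Mbps.
time-lapse clip: 30.340 Mbps × 242 s × 1.05 = 7709.4 Mb
gameplay capture: 56.440 Mbps × 4920 s × 1.05 = 291569.0 Mb
conference talk: 6.140 Mbps × 2460 s × 1.05 = 15859.6 Mb
Total: 315138.1 Mb = 39392.3 MB.
= 36.69 GiB.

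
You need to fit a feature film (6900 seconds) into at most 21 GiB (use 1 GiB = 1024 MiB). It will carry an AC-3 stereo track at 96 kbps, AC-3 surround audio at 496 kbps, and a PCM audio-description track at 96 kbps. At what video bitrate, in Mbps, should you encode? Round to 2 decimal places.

25.46 Mbps

Budget: 21 GiB = 180388.6 Mb.
Total bitrate budget: 180388.6 Mb / 6900 s = 26.143 Mbps.
Audio total: 96 + 496 + 96 = 688 kbps = 0.688 Mbps.
Video: 26.143 − 0.688 = 25.455 Mbps.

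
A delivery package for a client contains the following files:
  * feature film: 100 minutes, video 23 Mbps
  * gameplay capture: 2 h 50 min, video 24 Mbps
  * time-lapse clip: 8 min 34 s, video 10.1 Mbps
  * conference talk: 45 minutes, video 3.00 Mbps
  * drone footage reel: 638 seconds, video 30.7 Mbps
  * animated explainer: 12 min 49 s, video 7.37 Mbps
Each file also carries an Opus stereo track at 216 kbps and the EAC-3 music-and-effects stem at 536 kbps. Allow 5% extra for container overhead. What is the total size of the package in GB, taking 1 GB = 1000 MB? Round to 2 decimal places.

57.36 GB

Audio total: 216 + 536 = 752 kbps = 0.752 Mbps.
feature film: 23.752 Mbps × 6000 s × 1.05 = 149637.6 Mb
gameplay capture: 24.752 Mbps × 10200 s × 1.05 = 265093.9 Mb
time-lapse clip: 10.852 Mbps × 514 s × 1.05 = 5856.8 Mb
conference talk: 3.752 Mbps × 2700 s × 1.05 = 10636.9 Mb
drone footage reel: 31.452 Mbps × 638 s × 1.05 = 21069.7 Mb
animated explainer: 8.122 Mbps × 769 s × 1.05 = 6558.1 Mb
Total: 458853.1 Mb = 57356.6 MB.
= 57.36 GB.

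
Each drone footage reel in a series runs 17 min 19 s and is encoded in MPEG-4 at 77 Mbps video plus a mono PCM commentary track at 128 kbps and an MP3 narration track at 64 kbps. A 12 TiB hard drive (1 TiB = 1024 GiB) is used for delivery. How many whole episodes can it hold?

1316

17 min 19 s = 1039 s
Audio total: 128 + 64 = 192 kbps = 0.192 Mbps.
Total bitrate: 77.192 Mbps.
Per item: 77.192 Mbps × 1039 s = 80,202 Mb = 10,025 MB.
Capacity: 12 TiB = 105,553,116 Mb; 1316.08 items → 1316 complete.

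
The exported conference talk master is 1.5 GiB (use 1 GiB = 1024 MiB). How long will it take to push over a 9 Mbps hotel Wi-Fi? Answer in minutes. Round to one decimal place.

23.9 minutes

File: 1.5 GiB = 12884.9 Mb.
At 9 Mbps: 12884.9 / 9 = 1431.7 s ≈ 23.9 minutes.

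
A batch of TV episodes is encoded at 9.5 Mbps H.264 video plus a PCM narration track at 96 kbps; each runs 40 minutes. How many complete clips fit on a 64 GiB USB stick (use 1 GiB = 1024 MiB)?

23

40 min = 2400 s
Audio: 96 kbps = 0.096 Mbps.
Total bitrate: 9.596 Mbps.
Per item: 9.596 Mbps × 2400 s = 23,030 Mb = 2,879 MB.
Capacity: 64 GiB = 549,756 Mb; 23.87 items → 23 complete.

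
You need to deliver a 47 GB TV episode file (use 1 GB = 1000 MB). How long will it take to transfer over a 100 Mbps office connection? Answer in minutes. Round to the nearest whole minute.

File: 47 GB = 376000.0 Mb.
At 100 Mbps: 376000.0 / 100 = 3760.0 s ≈ 62.7 minutes.

63 minutes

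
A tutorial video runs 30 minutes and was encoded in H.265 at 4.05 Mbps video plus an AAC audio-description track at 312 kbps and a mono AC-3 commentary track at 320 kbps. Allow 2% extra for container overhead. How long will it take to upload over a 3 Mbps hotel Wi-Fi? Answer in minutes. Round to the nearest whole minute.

48 minutes

30 min = 1800 s
Audio total: 312 + 320 = 632 kbps = 0.632 Mbps.
Total bitrate: 4.682 Mbps.
File: 4.682 Mbps × 1800 s = 8427.6 Mb.
With 2% container overhead: ×1.02. → 8596.2 Mb.
At 3 Mbps: 8596.2 / 3 = 2865.4 s ≈ 47.8 minutes.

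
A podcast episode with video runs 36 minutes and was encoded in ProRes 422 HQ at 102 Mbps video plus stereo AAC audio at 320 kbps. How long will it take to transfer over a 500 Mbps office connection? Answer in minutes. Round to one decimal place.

7.4 minutes

36 min = 2160 s
Audio: 320 kbps = 0.320 Mbps.
Total bitrate: 102.320 Mbps.
File: 102.320 Mbps × 2160 s = 221011.2 Mb.
At 500 Mbps: 221011.2 / 500 = 442.0 s ≈ 7.37 minutes.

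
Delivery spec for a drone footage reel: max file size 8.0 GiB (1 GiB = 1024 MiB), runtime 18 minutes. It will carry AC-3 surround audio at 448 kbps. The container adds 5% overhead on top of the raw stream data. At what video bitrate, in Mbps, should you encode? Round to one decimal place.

60.2 Mbps

Budget: 8.0 GiB = 68719.5 Mb.
Stream payload after overhead: 68719.5 / 1.05 = 65447.1 Mb.
18 min = 1080 s
Total bitrate budget: 65447.1 Mb / 1080 s = 60.599 Mbps.
Audio: 448 kbps = 0.448 Mbps.
Video: 60.599 − 0.448 = 60.151 Mbps.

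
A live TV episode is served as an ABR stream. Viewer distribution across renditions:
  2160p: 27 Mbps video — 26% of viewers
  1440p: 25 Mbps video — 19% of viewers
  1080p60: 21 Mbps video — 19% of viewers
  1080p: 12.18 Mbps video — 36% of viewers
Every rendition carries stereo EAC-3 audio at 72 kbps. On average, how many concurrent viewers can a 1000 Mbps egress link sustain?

49

Audio: 72 kbps = 0.072 Mbps.
Average per-viewer bitrate: 0.26×27.072 + 0.19×25.072 + 0.19×21.072 + 0.36×12.252 = 20.217 Mbps.
1000 Mbps = 1,000 Mbps; 1,000 / 20.217 = 49.46 → 49.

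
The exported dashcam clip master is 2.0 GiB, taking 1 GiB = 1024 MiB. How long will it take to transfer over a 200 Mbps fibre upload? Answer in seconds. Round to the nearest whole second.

File: 2.0 GiB = 17179.9 Mb.
At 200 Mbps: 17179.9 / 200 = 85.9 s ≈ 85.9 seconds.

86 seconds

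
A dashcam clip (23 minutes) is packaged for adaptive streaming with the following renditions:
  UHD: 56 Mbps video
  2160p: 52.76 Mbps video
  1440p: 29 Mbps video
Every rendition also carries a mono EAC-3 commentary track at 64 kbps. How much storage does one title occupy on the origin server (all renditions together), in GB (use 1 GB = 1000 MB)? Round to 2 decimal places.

23 min = 1380 s
Audio: 64 kbps = 0.064 Mbps.
Sum of rendition bitrates: (56+0.064) + (52.76+0.064) + (29+0.064) = 137.952 Mbps.
× 1380 s = 190,374 Mb = 23,797 MB = 23.80 GB.

23.80 GB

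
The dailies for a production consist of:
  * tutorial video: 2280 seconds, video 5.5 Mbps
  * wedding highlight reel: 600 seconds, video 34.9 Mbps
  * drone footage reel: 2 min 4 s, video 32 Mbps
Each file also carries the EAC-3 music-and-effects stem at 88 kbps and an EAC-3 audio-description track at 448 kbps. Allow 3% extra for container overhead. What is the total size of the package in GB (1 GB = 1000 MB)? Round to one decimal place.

Audio total: 88 + 448 = 536 kbps = 0.536 Mbps.
tutorial video: 6.036 Mbps × 2280 s × 1.03 = 14174.9 Mb
wedding highlight reel: 35.436 Mbps × 600 s × 1.03 = 21899.4 Mb
drone footage reel: 32.536 Mbps × 124 s × 1.03 = 4155.5 Mb
Total: 40229.9 Mb = 5028.7 MB.
= 5.029 GB.

5.0 GB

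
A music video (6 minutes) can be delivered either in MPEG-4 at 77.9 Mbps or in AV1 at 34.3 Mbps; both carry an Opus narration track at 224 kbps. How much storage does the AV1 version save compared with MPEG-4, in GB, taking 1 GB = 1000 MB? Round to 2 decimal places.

1.96 GB

6 min = 360 s
Audio: 224 kbps = 0.224 Mbps.
MPEG-4: 78.124 Mbps × 360 s = 28124.6 Mb = 3.516 GB.
AV1: 34.524 Mbps × 360 s = 12428.6 Mb = 1.554 GB.
Saving: 3.516 − 1.554 = 1.962 GB.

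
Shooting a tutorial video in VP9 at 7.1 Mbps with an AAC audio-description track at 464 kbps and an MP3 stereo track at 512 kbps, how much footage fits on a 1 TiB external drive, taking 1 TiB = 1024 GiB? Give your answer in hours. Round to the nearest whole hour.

303 hours

Audio total: 464 + 512 = 976 kbps = 0.976 Mbps.
Total bitrate: 7.1 + 0.976 = 8.076 Mbps.
Capacity: 1 TiB = 8,796,093 Mb.
Recording time: 8,796,093 / 8.076 = 1,089,165 s ≈ 303 hours.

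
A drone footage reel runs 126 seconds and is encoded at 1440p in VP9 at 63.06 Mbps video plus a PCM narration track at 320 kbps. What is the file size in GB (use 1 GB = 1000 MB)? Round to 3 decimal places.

0.998 GB

Audio: 320 kbps = 0.320 Mbps.
Total bitrate: 63.06 + 0.320 = 63.380 Mbps.
Stream data: 63.380 Mbps × 126 s = 7985.9 Mb.
7,986 Mb ÷ 8 = 998.2 MB → 0.9982 GB.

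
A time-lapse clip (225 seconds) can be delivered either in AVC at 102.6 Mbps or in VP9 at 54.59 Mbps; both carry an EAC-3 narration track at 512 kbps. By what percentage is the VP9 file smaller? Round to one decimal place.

46.6%

Audio: 512 kbps = 0.512 Mbps.
AVC: 103.112 Mbps × 225 s = 23200.2 Mb = 2.900 GB.
VP9: 55.102 Mbps × 225 s = 12398.0 Mb = 1.550 GB.
Reduction: (1 − 1.550/2.900) × 100 = 46.56%.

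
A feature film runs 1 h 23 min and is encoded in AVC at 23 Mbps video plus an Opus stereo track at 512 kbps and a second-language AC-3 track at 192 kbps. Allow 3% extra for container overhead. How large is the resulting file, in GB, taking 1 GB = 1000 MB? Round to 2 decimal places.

15.20 GB

1 h 23 min = 83 min = 4980 s
Audio total: 512 + 192 = 704 kbps = 0.704 Mbps.
Total bitrate: 23 + 0.704 = 23.704 Mbps.
Stream data: 23.704 Mbps × 4980 s = 118045.9 Mb.
With 3% container overhead: ×1.03.
121,587 Mb ÷ 8 = 15,198 MB → 15.20 GB.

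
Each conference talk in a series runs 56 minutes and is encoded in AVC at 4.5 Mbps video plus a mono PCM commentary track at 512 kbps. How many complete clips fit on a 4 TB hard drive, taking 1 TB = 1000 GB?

1900

56 min = 3360 s
Audio: 512 kbps = 0.512 Mbps.
Total bitrate: 5.012 Mbps.
Per item: 5.012 Mbps × 3360 s = 16,840 Mb = 2,105 MB.
Capacity: 4 TB = 32,000,000 Mb; 1900.20 items → 1900 complete.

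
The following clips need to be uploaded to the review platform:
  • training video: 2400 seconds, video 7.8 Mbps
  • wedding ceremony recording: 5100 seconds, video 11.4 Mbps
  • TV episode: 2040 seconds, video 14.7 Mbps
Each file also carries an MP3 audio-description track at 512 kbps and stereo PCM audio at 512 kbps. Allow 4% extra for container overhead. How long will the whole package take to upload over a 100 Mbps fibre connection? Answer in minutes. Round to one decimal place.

20.2 minutes

Audio total: 512 + 512 = 1024 kbps = 1.024 Mbps.
training video: 8.824 Mbps × 2400 s × 1.04 = 22024.7 Mb
wedding ceremony recording: 12.424 Mbps × 5100 s × 1.04 = 65896.9 Mb
TV episode: 15.724 Mbps × 2040 s × 1.04 = 33360.0 Mb
Total: 121281.6 Mb = 15160.2 MB.
At 100 Mbps: 121281.6 / 100 = 1213 s ≈ 20.2 minutes.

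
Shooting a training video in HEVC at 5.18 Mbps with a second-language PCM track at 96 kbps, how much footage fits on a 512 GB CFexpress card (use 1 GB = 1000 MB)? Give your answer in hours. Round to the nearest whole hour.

216 hours

Audio: 96 kbps = 0.096 Mbps.
Total bitrate: 5.18 + 0.096 = 5.276 Mbps.
Capacity: 512 GB = 4,096,000 Mb.
Recording time: 4,096,000 / 5.276 = 776,346 s ≈ 216 hours.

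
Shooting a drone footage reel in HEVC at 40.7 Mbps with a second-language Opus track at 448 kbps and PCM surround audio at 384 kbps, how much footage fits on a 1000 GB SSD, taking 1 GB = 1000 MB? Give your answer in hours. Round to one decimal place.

53.5 hours

Audio total: 448 + 384 = 832 kbps = 0.832 Mbps.
Total bitrate: 40.7 + 0.832 = 41.532 Mbps.
Capacity: 1000 GB = 8,000,000 Mb.
Recording time: 8,000,000 / 41.532 = 192,623 s ≈ 53.5 hours.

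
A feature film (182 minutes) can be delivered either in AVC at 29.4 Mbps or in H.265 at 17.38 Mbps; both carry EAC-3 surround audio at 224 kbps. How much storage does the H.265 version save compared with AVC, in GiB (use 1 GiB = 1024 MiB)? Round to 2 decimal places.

15.28 GiB

182 min = 10920 s
Audio: 224 kbps = 0.224 Mbps.
AVC: 29.624 Mbps × 10920 s = 323494.1 Mb = 37.660 GiB.
H.265: 17.604 Mbps × 10920 s = 192235.7 Mb = 22.379 GiB.
Saving: 37.660 − 22.379 = 15.280 GiB.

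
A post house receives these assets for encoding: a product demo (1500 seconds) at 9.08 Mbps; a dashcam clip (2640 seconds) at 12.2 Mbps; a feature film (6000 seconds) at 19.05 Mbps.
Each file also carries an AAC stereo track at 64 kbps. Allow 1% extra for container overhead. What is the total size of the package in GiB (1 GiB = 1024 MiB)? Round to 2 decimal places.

18.90 GiB

Audio: 64 kbps = 0.064 Mbps.
product demo: 9.144 Mbps × 1500 s × 1.01 = 13853.2 Mb
dashcam clip: 12.264 Mbps × 2640 s × 1.01 = 32700.7 Mb
feature film: 19.114 Mbps × 6000 s × 1.01 = 115830.8 Mb
Total: 162384.7 Mb = 20298.1 MB.
= 18.90 GiB.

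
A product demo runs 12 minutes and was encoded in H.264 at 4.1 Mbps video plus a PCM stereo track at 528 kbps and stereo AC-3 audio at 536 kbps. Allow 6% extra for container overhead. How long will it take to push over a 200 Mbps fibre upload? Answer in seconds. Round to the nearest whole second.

20 seconds

12 min = 720 s
Audio total: 528 + 536 = 1064 kbps = 1.064 Mbps.
Total bitrate: 5.164 Mbps.
File: 5.164 Mbps × 720 s = 3718.1 Mb.
With 6% container overhead: ×1.06. → 3941.2 Mb.
At 200 Mbps: 3941.2 / 200 = 19.7 s ≈ 19.7 seconds.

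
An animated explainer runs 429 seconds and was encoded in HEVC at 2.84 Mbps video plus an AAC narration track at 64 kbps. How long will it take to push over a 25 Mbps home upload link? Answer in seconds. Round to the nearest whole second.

50 seconds

Audio: 64 kbps = 0.064 Mbps.
Total bitrate: 2.904 Mbps.
File: 2.904 Mbps × 429 s = 1245.8 Mb.
At 25 Mbps: 1245.8 / 25 = 49.8 s ≈ 49.8 seconds.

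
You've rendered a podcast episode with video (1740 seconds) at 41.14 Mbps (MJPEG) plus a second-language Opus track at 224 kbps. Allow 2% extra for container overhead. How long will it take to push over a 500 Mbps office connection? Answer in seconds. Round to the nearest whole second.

Audio: 224 kbps = 0.224 Mbps.
Total bitrate: 41.364 Mbps.
File: 41.364 Mbps × 1740 s = 71973.4 Mb.
With 2% container overhead: ×1.02. → 73412.8 Mb.
At 500 Mbps: 73412.8 / 500 = 146.8 s ≈ 147 seconds.

147 seconds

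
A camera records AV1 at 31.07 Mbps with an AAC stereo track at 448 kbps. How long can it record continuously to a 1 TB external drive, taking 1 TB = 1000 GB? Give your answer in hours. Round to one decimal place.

Audio: 448 kbps = 0.448 Mbps.
Total bitrate: 31.07 + 0.448 = 31.518 Mbps.
Capacity: 1 TB = 8,000,000 Mb.
Recording time: 8,000,000 / 31.518 = 253,823 s ≈ 70.5 hours.

70.5 hours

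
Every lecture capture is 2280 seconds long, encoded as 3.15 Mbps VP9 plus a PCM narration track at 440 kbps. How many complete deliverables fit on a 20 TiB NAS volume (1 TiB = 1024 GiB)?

Audio: 440 kbps = 0.440 Mbps.
Total bitrate: 3.590 Mbps.
Per item: 3.590 Mbps × 2280 s = 8,185 Mb = 1,023 MB.
Capacity: 20 TiB = 175,921,860 Mb; 21492.68 items → 21492 complete.

21492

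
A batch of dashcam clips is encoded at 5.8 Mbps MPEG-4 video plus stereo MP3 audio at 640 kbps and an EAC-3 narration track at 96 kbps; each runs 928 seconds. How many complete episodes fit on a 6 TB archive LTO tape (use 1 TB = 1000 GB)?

7913

Audio total: 640 + 96 = 736 kbps = 0.736 Mbps.
Total bitrate: 6.536 Mbps.
Per item: 6.536 Mbps × 928 s = 6,065 Mb = 758.2 MB.
Capacity: 6 TB = 48,000,000 Mb; 7913.73 items → 7913 complete.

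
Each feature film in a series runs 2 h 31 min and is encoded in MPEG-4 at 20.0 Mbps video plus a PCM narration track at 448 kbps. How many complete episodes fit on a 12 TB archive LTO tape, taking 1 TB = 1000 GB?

2 h 31 min = 151 min = 9060 s
Audio: 448 kbps = 0.448 Mbps.
Total bitrate: 20.448 Mbps.
Per item: 20.448 Mbps × 9060 s = 185,259 Mb = 23,157 MB.
Capacity: 12 TB = 96,000,000 Mb; 518.19 items → 518 complete.

518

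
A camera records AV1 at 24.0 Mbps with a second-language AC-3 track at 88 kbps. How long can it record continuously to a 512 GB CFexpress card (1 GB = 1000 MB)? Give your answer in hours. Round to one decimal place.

47.2 hours

Audio: 88 kbps = 0.088 Mbps.
Total bitrate: 24.0 + 0.088 = 24.088 Mbps.
Capacity: 512 GB = 4,096,000 Mb.
Recording time: 4,096,000 / 24.088 = 170,043 s ≈ 47.2 hours.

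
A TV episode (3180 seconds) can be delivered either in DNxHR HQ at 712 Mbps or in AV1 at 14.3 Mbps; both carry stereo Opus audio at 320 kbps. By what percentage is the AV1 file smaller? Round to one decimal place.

97.9%

Audio: 320 kbps = 0.320 Mbps.
DNxHR HQ: 712.320 Mbps × 3180 s = 2265177.6 Mb = 263.701 GiB.
AV1: 14.620 Mbps × 3180 s = 46491.6 Mb = 5.412 GiB.
Reduction: (1 − 5.412/263.701) × 100 = 97.95%.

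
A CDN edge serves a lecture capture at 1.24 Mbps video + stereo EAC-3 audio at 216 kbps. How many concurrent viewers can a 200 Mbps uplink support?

137

Audio: 216 kbps = 0.216 Mbps.
Per-viewer media rate: 1.456 Mbps.
200 Mbps = 200.0 Mbps; 200.0 / 1.456 = 137.36 → 137 viewers.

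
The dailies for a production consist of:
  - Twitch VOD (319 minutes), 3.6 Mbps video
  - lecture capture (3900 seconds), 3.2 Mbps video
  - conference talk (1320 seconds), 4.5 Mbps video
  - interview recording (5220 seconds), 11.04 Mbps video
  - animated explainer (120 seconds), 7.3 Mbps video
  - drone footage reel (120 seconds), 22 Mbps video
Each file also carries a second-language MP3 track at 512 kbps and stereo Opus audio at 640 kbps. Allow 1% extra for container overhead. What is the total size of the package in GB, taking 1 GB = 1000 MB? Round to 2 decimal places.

Audio total: 512 + 640 = 1152 kbps = 1.152 Mbps.
Twitch VOD: 4.752 Mbps × 19140 s × 1.01 = 91862.8 Mb
lecture capture: 4.352 Mbps × 3900 s × 1.01 = 17142.5 Mb
conference talk: 5.652 Mbps × 1320 s × 1.01 = 7535.2 Mb
interview recording: 12.192 Mbps × 5220 s × 1.01 = 64278.7 Mb
animated explainer: 8.452 Mbps × 120 s × 1.01 = 1024.4 Mb
drone footage reel: 23.152 Mbps × 120 s × 1.01 = 2806.0 Mb
Total: 184649.7 Mb = 23081.2 MB.
= 23.08 GB.

23.08 GB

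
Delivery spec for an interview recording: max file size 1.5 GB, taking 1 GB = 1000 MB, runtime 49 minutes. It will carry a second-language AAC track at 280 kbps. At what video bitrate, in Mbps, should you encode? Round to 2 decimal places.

3.80 Mbps

Budget: 1.5 GB = 12000.0 Mb.
49 min = 2940 s
Total bitrate budget: 12000.0 Mb / 2940 s = 4.082 Mbps.
Audio: 280 kbps = 0.280 Mbps.
Video: 4.082 − 0.280 = 3.802 Mbps.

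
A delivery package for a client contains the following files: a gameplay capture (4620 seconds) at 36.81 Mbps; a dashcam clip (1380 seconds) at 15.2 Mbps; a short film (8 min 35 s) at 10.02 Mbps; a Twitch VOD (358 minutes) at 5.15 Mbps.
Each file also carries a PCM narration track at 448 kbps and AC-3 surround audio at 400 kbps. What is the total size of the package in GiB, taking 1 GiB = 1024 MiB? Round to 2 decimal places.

Audio total: 448 + 400 = 848 kbps = 0.848 Mbps.
gameplay capture: 37.658 Mbps × 4620 s = 173980.0 Mb
dashcam clip: 16.048 Mbps × 1380 s = 22146.2 Mb
short film: 10.868 Mbps × 515 s = 5597.0 Mb
Twitch VOD: 5.998 Mbps × 21480 s = 128837.0 Mb
Total: 330560.3 Mb = 41320.0 MB.
= 38.48 GiB.

38.48 GiB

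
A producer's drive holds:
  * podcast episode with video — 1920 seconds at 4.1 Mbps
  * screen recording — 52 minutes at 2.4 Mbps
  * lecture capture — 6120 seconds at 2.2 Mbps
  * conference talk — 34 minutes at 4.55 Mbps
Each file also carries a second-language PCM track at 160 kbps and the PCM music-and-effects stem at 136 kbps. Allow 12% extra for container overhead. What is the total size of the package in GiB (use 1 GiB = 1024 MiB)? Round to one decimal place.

5.5 GiB

Audio total: 160 + 136 = 296 kbps = 0.296 Mbps.
podcast episode with video: 4.396 Mbps × 1920 s × 1.12 = 9453.2 Mb
screen recording: 2.696 Mbps × 3120 s × 1.12 = 9420.9 Mb
lecture capture: 2.496 Mbps × 6120 s × 1.12 = 17108.6 Mb
conference talk: 4.846 Mbps × 2040 s × 1.12 = 11072.1 Mb
Total: 47054.8 Mb = 5881.8 MB.
= 5.478 GiB.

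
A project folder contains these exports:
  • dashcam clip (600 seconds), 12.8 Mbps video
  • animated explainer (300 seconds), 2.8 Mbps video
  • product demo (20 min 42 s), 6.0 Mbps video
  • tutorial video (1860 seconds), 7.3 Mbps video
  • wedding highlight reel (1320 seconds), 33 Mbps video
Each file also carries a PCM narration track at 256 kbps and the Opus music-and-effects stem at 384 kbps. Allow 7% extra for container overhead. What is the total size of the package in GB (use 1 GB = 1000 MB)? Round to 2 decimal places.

10.23 GB

Audio total: 256 + 384 = 640 kbps = 0.640 Mbps.
dashcam clip: 13.440 Mbps × 600 s × 1.07 = 8628.5 Mb
animated explainer: 3.440 Mbps × 300 s × 1.07 = 1104.2 Mb
product demo: 6.640 Mbps × 1242 s × 1.07 = 8824.2 Mb
tutorial video: 7.940 Mbps × 1860 s × 1.07 = 15802.2 Mb
wedding highlight reel: 33.640 Mbps × 1320 s × 1.07 = 47513.1 Mb
Total: 81872.2 Mb = 10234.0 MB.
= 10.23 GB.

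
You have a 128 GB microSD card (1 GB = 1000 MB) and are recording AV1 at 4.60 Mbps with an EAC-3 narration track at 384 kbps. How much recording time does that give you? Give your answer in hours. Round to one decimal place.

Audio: 384 kbps = 0.384 Mbps.
Total bitrate: 4.60 + 0.384 = 4.984 Mbps.
Capacity: 128 GB = 1,024,000 Mb.
Recording time: 1,024,000 / 4.984 = 205,457 s ≈ 57.1 hours.

57.1 hours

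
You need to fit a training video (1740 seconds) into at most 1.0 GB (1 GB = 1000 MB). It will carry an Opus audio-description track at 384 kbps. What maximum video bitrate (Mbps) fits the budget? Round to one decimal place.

Budget: 1.0 GB = 8000.0 Mb.
Total bitrate budget: 8000.0 Mb / 1740 s = 4.598 Mbps.
Audio: 384 kbps = 0.384 Mbps.
Video: 4.598 − 0.384 = 4.214 Mbps.

4.2 Mbps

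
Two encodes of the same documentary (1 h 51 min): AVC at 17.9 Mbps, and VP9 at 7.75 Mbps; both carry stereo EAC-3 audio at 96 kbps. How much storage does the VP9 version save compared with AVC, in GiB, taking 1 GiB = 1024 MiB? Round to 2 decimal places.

1 h 51 min = 111 min = 6660 s
Audio: 96 kbps = 0.096 Mbps.
AVC: 17.996 Mbps × 6660 s = 119853.4 Mb = 13.953 GiB.
VP9: 7.846 Mbps × 6660 s = 52254.4 Mb = 6.083 GiB.
Saving: 13.953 − 6.083 = 7.870 GiB.

7.87 GiB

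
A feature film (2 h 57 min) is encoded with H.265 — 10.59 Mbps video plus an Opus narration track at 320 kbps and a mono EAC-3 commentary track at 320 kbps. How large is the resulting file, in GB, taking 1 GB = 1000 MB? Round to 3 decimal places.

2 h 57 min = 177 min = 10620 s
Audio total: 320 + 320 = 640 kbps = 0.640 Mbps.
Total bitrate: 10.59 + 0.640 = 11.230 Mbps.
Stream data: 11.230 Mbps × 10620 s = 119262.6 Mb.
119,263 Mb ÷ 8 = 14,908 MB → 14.91 GB.

14.908 GB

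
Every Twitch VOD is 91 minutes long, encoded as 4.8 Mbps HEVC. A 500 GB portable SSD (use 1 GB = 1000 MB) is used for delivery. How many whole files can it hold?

91 min = 5460 s
Per item: 4.800 Mbps × 5460 s = 26,208 Mb = 3,276 MB.
Capacity: 500 GB = 4,000,000 Mb; 152.63 items → 152 complete.

152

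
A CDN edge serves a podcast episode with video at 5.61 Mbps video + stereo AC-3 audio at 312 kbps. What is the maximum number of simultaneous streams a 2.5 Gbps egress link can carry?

422

Audio: 312 kbps = 0.312 Mbps.
Per-viewer media rate: 5.922 Mbps.
2.5 Gbps = 2,500 Mbps; 2,500 / 5.922 = 422.15 → 422 viewers.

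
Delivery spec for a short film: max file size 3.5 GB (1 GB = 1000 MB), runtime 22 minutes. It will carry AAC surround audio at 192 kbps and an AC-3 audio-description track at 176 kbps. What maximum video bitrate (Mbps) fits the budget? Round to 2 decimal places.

Budget: 3.5 GB = 28000.0 Mb.
22 min = 1320 s
Total bitrate budget: 28000.0 Mb / 1320 s = 21.212 Mbps.
Audio total: 192 + 176 = 368 kbps = 0.368 Mbps.
Video: 21.212 − 0.368 = 20.844 Mbps.

20.84 Mbps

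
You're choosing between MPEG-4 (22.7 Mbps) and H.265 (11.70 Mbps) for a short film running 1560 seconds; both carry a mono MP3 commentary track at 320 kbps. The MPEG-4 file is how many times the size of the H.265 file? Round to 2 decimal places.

1.92

Audio: 320 kbps = 0.320 Mbps.
MPEG-4: 23.020 Mbps × 1560 s = 35911.2 Mb = 4.489 GB.
H.265: 12.020 Mbps × 1560 s = 18751.2 Mb = 2.344 GB.
Ratio: 4.489 / 2.344 = 1.915.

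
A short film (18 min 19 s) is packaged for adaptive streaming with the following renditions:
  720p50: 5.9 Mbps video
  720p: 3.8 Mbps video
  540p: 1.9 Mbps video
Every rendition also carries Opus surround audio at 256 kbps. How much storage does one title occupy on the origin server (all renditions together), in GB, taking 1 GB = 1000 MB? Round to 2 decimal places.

1.70 GB

18 min 19 s = 1099 s
Audio: 256 kbps = 0.256 Mbps.
Sum of rendition bitrates: (5.9+0.256) + (3.8+0.256) + (1.9+0.256) = 12.368 Mbps.
× 1099 s = 13,592 Mb = 1,699 MB = 1.699 GB.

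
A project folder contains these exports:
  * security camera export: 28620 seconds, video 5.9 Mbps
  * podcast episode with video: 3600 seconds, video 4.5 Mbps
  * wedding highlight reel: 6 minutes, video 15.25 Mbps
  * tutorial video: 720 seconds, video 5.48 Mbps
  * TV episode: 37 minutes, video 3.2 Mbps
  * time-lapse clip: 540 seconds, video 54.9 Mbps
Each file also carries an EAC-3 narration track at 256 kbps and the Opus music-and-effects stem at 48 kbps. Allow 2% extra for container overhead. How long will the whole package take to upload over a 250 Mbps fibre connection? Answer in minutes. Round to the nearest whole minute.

16 minutes

Audio total: 256 + 48 = 304 kbps = 0.304 Mbps.
security camera export: 6.204 Mbps × 28620 s × 1.02 = 181109.6 Mb
podcast episode with video: 4.804 Mbps × 3600 s × 1.02 = 17640.3 Mb
wedding highlight reel: 15.554 Mbps × 360 s × 1.02 = 5711.4 Mb
tutorial video: 5.784 Mbps × 720 s × 1.02 = 4247.8 Mb
TV episode: 3.504 Mbps × 2220 s × 1.02 = 7934.5 Mb
time-lapse clip: 55.204 Mbps × 540 s × 1.02 = 30406.4 Mb
Total: 247050.0 Mb = 30881.2 MB.
At 250 Mbps: 247050.0 / 250 = 988 s ≈ 16.5 minutes.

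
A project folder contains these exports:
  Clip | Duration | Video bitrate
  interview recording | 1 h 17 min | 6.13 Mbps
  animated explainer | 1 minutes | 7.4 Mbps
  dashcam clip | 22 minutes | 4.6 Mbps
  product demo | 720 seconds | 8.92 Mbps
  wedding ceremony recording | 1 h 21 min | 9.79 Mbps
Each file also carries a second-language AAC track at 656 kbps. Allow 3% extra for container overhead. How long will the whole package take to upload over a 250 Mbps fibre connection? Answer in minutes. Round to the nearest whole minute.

7 minutes

Audio: 656 kbps = 0.656 Mbps.
interview recording: 6.786 Mbps × 4620 s × 1.03 = 32291.9 Mb
animated explainer: 8.056 Mbps × 60 s × 1.03 = 497.9 Mb
dashcam clip: 5.256 Mbps × 1320 s × 1.03 = 7146.1 Mb
product demo: 9.576 Mbps × 720 s × 1.03 = 7101.6 Mb
wedding ceremony recording: 10.446 Mbps × 4860 s × 1.03 = 52290.6 Mb
Total: 99327.9 Mb = 12416.0 MB.
At 250 Mbps: 99327.9 / 250 = 397 s ≈ 6.62 minutes.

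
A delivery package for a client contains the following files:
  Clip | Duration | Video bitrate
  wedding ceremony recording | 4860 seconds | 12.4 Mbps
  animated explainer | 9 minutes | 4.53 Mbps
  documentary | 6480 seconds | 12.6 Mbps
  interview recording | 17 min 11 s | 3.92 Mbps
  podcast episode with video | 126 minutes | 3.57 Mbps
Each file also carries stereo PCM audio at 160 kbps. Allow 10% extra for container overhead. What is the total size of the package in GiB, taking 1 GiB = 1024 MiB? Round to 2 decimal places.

Audio: 160 kbps = 0.160 Mbps.
wedding ceremony recording: 12.560 Mbps × 4860 s × 1.10 = 67145.8 Mb
animated explainer: 4.690 Mbps × 540 s × 1.10 = 2785.9 Mb
documentary: 12.760 Mbps × 6480 s × 1.10 = 90953.3 Mb
interview recording: 4.080 Mbps × 1031 s × 1.10 = 4627.1 Mb
podcast episode with video: 3.730 Mbps × 7560 s × 1.10 = 31018.7 Mb
Total: 196530.7 Mb = 24566.3 MB.
= 22.88 GiB.

22.88 GiB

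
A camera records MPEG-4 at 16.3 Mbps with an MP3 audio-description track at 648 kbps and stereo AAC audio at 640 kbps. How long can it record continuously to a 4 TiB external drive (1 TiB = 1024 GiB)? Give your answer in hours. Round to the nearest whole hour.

Audio total: 648 + 640 = 1288 kbps = 1.288 Mbps.
Total bitrate: 16.3 + 1.288 = 17.588 Mbps.
Capacity: 4 TiB = 35,184,372 Mb.
Recording time: 35,184,372 / 17.588 = 2,000,476 s ≈ 556 hours.

556 hours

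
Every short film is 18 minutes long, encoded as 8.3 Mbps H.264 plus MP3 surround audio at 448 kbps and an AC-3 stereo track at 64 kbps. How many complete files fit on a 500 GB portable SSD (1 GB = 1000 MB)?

420

18 min = 1080 s
Audio total: 448 + 64 = 512 kbps = 0.512 Mbps.
Total bitrate: 8.812 Mbps.
Per item: 8.812 Mbps × 1080 s = 9,517 Mb = 1,190 MB.
Capacity: 500 GB = 4,000,000 Mb; 420.30 items → 420 complete.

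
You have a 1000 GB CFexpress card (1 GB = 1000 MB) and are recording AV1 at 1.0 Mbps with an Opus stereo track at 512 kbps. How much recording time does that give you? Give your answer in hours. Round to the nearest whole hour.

1470 hours

Audio: 512 kbps = 0.512 Mbps.
Total bitrate: 1.0 + 0.512 = 1.512 Mbps.
Capacity: 1000 GB = 8,000,000 Mb.
Recording time: 8,000,000 / 1.512 = 5,291,005 s ≈ 1,470 hours.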